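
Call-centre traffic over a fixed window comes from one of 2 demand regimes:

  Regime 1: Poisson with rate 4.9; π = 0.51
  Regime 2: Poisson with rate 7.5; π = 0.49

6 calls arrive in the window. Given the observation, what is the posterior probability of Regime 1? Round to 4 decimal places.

0.5215

Apply Bayes' rule: the posterior for each component is proportional to its prior times its likelihood at x.
Evaluate each component's likelihood at the observed value:
  L_1 = 0.143153
  L_2 = 0.136718
Unnormalised posteriors:
  P(Z=1)·L_1 = 0.51 × 0.143153 = 0.0730081
  P(Z=2)·L_2 = 0.49 × 0.136718 = 0.0669919
Normaliser: 0.0730081 + 0.0669919 = 0.14
Responsibility of Regime 1: 0.0730081 / 0.14 ≈ 0.5215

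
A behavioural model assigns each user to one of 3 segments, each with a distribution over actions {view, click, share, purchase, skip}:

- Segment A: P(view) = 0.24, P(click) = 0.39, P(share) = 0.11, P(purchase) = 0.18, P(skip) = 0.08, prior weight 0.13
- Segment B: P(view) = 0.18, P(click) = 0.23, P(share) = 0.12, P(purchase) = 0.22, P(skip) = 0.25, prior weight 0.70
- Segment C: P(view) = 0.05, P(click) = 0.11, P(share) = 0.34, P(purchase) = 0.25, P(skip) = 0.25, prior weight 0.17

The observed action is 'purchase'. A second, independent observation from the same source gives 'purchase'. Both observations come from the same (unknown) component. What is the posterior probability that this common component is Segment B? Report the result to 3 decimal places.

The responsibility of component k is π_k f_k(x) divided by Σ_j π_j f_j(x).
Since both observations come from the same component, the likelihood for component k is f_k(x₁)·f_k(x₂).
  p_A = [P(purchase | comp) = 0.18] × [0.18] = 0.0324
  p_B = [P(purchase | comp) = 0.22] × [0.22] = 0.0484
  p_C = [P(purchase | comp) = 0.25] × [0.25] = 0.0625
Weight by the priors:
  π_A·p_A = 0.13 × 0.0324 = 0.004212
  π_B·p_B = 0.70 × 0.0484 = 0.03388
  π_C·p_C = 0.17 × 0.0625 = 0.010625
Normaliser: 0.004212 + 0.03388 + 0.010625 = 0.048717
So the posterior for Segment B is 0.03388 / 0.048717 ≈ 0.695.

0.695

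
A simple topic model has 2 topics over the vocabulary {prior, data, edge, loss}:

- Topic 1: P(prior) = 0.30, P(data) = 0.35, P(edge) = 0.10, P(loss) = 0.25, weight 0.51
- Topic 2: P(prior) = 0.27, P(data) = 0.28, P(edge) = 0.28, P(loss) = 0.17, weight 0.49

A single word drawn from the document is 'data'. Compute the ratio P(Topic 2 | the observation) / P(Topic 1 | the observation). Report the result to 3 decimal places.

0.769

Only the two components matter; the odds are (w_i f_i(x)) / (w_j f_j(x)).
Component likelihoods at x = 'data':
  f_1 = 0.35
  f_2 = 0.28
Odds = (0.49/0.51) × (0.28/0.35) = 0.960784 × 0.8 ≈ 0.769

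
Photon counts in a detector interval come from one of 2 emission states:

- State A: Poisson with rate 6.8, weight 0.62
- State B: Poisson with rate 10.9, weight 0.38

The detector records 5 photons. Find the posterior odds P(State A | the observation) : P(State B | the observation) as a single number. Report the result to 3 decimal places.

Posterior odds = (π_i f_i(x)) / (π_j f_j(x)); the normalising sum cancels.
Component likelihoods at x = 5 photons:
  L_A = 0.134946
  L_B = 0.0236669
Odds = (0.62/0.38) × (0.134946/0.0236669) = 1.63158 × 5.7019 ≈ 9.303

9.303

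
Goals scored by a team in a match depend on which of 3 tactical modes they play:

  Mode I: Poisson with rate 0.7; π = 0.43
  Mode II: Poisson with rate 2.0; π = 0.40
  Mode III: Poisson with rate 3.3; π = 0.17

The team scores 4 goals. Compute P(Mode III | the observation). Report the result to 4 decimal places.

0.4477

Posterior ∝ prior × likelihood, so P(k | x) ∝ P(Z=k) f_k(x); normalise over all components.
Component likelihoods at x = 4 goals:
  L_I = e^(−0.7)·0.7^4/4! = 0.00496792
  L_II = e^(−2.0)·2.0^4/4! = 0.0902235
  L_III = e^(−3.3)·3.3^4/4! = 0.182252
Prior × likelihood for each component:
  P(Z=I)·L_I = 0.43 × 0.00496792 = 0.00213621
  P(Z=II)·L_II = 0.40 × 0.0902235 = 0.0360894
  P(Z=III)·L_III = 0.17 × 0.182252 = 0.0309829
Marginal: 0.00213621 + 0.0360894 + 0.0309829 = 0.0692085
P(Mode III | 4 goals) = 0.0309829 / 0.0692085 ≈ 0.4477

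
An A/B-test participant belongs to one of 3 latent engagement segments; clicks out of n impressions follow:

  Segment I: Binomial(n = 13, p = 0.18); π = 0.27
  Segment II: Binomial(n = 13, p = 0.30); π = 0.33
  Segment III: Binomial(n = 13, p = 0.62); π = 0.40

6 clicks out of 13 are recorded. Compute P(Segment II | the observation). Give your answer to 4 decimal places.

The responsibility of component k is π_k f_k(x) divided by Σ_j π_j f_j(x).
Evaluate each component's likelihood at the observed value:
  L_I = 0.0145495
  L_II = 0.103022
  L_III = 0.11152
Unnormalised posteriors:
  π_I·L_I = 0.27 × 0.0145495 = 0.00392838
  π_II·L_II = 0.33 × 0.103022 = 0.0339973
  π_III·L_III = 0.40 × 0.11152 = 0.044608
Marginal: 0.00392838 + 0.0339973 + 0.044608 = 0.0825337
Responsibility of Segment II: 0.0339973 / 0.0825337 ≈ 0.4119

0.4119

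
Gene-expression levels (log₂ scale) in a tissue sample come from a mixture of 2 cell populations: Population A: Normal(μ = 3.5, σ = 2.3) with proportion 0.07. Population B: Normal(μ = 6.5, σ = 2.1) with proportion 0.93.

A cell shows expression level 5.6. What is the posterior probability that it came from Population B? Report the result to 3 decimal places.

Apply Bayes' rule: the posterior for each component is proportional to its prior times its likelihood at x.
Evaluate each component's likelihood at the observed value:
  L_A = 0.114329
  L_B = 0.173303
Weight by the priors:
  P(Z=A)·L_A = 0.07 × 0.114329 = 0.00800306
  P(Z=B)·L_B = 0.93 × 0.173303 = 0.161172
Sum: 0.00800306 + 0.161172 = 0.169175
So the posterior for Population B is 0.161172 / 0.169175 ≈ 0.953.

0.953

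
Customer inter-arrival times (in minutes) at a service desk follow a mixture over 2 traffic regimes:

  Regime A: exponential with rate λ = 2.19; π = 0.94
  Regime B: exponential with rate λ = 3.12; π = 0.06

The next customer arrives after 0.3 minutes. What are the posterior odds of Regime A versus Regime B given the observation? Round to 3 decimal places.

Since P(k|x) ∝ w_k f_k(x), the posterior odds are w_i f_i(x) / (w_j f_j(x)).
Component likelihoods at x = 0.3 minutes:
  p_A = 2.19·e^(−2.19·0.3) = 2.19·e^(−0.6570) = 1.13531
  p_B = 3.12·e^(−3.12·0.3) = 3.12·e^(−0.9360) = 1.22364
Posterior odds = (w_A·p_A) / (w_B·p_B) = (0.94·1.13531) / (0.06·1.22364) = 1.06719 / 0.0734186 ≈ 14.536

14.536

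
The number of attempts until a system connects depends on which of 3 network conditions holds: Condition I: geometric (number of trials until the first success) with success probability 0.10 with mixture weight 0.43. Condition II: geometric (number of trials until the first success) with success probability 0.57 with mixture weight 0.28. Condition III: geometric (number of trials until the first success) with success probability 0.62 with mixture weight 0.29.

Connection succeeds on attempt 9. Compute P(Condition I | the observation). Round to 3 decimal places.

0.986

Apply Bayes' rule: the posterior for each component is proportional to its prior times its likelihood at x.
Geometric probabilities:
  L_I = 0.0430467
  L_II = 0.000666227
  L_III = 0.000269563
Unnormalised posteriors:
  π_I·L_I = 0.43 × 0.0430467 = 0.0185101
  π_II·L_II = 0.28 × 0.000666227 = 0.000186544
  π_III·L_III = 0.29 × 0.000269563 = 7.81733e-05
Normaliser: 0.0185101 + 0.000186544 + 7.81733e-05 = 0.0187748
P(Condition I | data) = 0.0185101 / 0.0187748 ≈ 0.986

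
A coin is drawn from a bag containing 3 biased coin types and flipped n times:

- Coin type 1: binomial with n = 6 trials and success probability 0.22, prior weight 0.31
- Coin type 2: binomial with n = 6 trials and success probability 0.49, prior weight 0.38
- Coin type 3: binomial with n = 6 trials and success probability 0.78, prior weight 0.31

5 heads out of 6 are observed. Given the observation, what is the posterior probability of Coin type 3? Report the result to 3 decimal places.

0.779

Posterior ∝ prior × likelihood, so P(k | x) ∝ w_k f_k(x); normalise over all components.
Evaluate each component's likelihood at the observed value:
  f_1 = C(6,5)·0.22^5·0.78^1 = 6·0.000515363·0.78 = 0.0024119
  f_2 = C(6,5)·0.49^5·0.51^1 = 6·0.0282475·0.51 = 0.0864374
  f_3 = C(6,5)·0.78^5·0.22^1 = 6·0.288717·0.22 = 0.381107
Unnormalised posteriors:
  w_1·f_1 = 0.31 × 0.0024119 = 0.000747689
  w_2·f_2 = 0.38 × 0.0864374 = 0.0328462
  w_3·f_3 = 0.31 × 0.381107 = 0.118143
Marginal: 0.000747689 + 0.0328462 + 0.118143 = 0.151737
P(Coin type 3 | 5 heads out of 6) = 0.118143 / 0.151737 ≈ 0.779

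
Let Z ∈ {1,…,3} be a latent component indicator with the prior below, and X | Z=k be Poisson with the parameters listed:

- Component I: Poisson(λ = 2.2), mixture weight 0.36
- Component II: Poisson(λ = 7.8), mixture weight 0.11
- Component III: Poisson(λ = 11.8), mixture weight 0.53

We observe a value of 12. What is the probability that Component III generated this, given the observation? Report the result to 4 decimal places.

0.9269

Apply Bayes' rule: the posterior for each component is proportional to its prior times its likelihood at x.
Evaluate each component's likelihood at the observed value:
  p_I = e^(−2.2)·2.2^12/12! = 2.97363e-06
  p_II = e^(−7.8)·7.8^12/12! = 0.0433812
  p_III = e^(−11.8)·11.8^12/12! = 0.114175
Multiply by the mixture weights:
  P(Z=I)·p_I = 0.36 × 2.97363e-06 = 1.07051e-06
  P(Z=II)·p_II = 0.11 × 0.0433812 = 0.00477193
  P(Z=III)·p_III = 0.53 × 0.114175 = 0.0605129
Marginal: 1.07051e-06 + 0.00477193 + 0.0605129 = 0.0652859
Responsibility of Component III: 0.0605129 / 0.0652859 ≈ 0.9269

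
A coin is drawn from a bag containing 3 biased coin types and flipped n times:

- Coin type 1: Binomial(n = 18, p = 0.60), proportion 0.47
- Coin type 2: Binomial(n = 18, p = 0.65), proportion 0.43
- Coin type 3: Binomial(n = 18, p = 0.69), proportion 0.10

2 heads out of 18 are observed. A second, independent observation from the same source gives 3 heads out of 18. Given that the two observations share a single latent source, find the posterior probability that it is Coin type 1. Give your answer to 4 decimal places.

0.9786

Apply Bayes' rule: the posterior for each component is proportional to its prior times its likelihood at x.
Since both observations come from the same component, the likelihood for component k is f_k(x₁)·f_k(x₂).
  f_1 = [C(18,2)·0.60^2·0.40^16 = 153·0.36·4.29497e-07 = 2.36567e-05] × [0.000189253] = 4.47711e-09
  f_2 = [C(18,2)·0.65^2·0.35^16 = 153·0.4225·5.07094e-08 = 3.27798e-06] × [3.24677e-05] = 1.06428e-10
  f_3 = [C(18,2)·0.69^2·0.31^16 = 153·0.4761·7.27423e-09 = 5.29879e-07] × [6.29018e-06] = 3.33303e-12
Unnormalised posteriors:
  π_1·f_1 = 0.47 × 4.47711e-09 = 2.10424e-09
  π_2·f_2 = 0.43 × 1.06428e-10 = 4.57642e-11
  π_3·f_3 = 0.10 × 3.33303e-12 = 3.33303e-13
Marginal: 2.10424e-09 + 4.57642e-11 + 3.33303e-13 = 2.15034e-09
P(Coin type 1 | x₁,x₂) ≈ 0.9786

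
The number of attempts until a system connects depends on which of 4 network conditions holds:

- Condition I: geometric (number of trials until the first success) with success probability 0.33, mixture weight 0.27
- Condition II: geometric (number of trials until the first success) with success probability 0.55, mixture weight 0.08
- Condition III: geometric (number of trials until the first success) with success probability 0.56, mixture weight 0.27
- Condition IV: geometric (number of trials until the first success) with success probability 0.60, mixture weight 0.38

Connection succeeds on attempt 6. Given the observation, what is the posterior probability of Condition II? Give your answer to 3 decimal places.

0.046

The responsibility of component k is w_k f_k(x) divided by Σ_j w_j f_j(x).
Geometric probabilities:
  L_I = 0.33·(1−0.33)^5 = 0.33·0.135013 = 0.0445541
  L_II = 0.55·(1−0.55)^5 = 0.55·0.0184528 = 0.010149
  L_III = 0.56·(1−0.56)^5 = 0.56·0.0164916 = 0.00923531
  L_IV = 0.60·(1−0.60)^5 = 0.60·0.01024 = 0.006144
Unnormalised posteriors:
  w_I·L_I = 0.27 × 0.0445541 = 0.0120296
  w_II·L_II = 0.08 × 0.010149 = 0.000811924
  w_III·L_III = 0.27 × 0.00923531 = 0.00249353
  w_IV·L_IV = 0.38 × 0.006144 = 0.00233472
Evidence: 0.0120296 + 0.000811924 + 0.00249353 + 0.00233472 = 0.0176698
P(Condition II | the observation) ≈ 0.046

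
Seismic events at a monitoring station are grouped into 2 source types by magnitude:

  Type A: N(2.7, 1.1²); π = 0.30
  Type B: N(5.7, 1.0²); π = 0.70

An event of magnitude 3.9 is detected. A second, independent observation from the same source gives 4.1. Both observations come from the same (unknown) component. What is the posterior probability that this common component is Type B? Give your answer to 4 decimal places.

0.3877

Apply Bayes' rule: the posterior for each component is proportional to its prior times its likelihood at x.
Since both observations come from the same component, the likelihood for component k is f_k(x₁)·f_k(x₂).
  L_A = [(1/(1.1·√(2π)))·exp(−(3.9−2.7)²/(2·1.1²)) = 0.362675·exp(-0.59504) = 0.20003] × [0.161352] = 0.0322752
  L_B = [(1/(1.0·√(2π)))·exp(−(3.9−5.7)²/(2·1.0²)) = 0.398942·exp(-1.62000) = 0.0789502] × [0.110921] = 0.00875722
Multiply by the mixture weights:
  π_A·L_A = 0.30 × 0.0322752 = 0.00968256
  π_B·L_B = 0.70 × 0.00875722 = 0.00613005
Normaliser: 0.00968256 + 0.00613005 = 0.0158126
So the posterior for Type B is 0.00613005 / 0.0158126 ≈ 0.3877.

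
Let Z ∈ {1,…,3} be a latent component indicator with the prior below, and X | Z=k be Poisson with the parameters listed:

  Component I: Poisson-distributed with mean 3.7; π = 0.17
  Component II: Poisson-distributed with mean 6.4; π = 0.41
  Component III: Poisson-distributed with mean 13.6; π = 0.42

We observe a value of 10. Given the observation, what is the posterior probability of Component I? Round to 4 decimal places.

0.0105

By Bayes' theorem, P(k | x) = w_k f_k(x) / Σ_j w_j f_j(x).
Evaluate each component's likelihood at the observed value:
  f_I = e^(−3.7)·3.7^10/10! = 0.00327616
  f_II = e^(−6.4)·6.4^10/10! = 0.05279
  f_III = e^(−13.6)·13.6^10/10! = 0.0739982
Unnormalised posteriors:
  w_I·f_I = 0.17 × 0.00327616 = 0.000556947
  w_II·f_II = 0.41 × 0.05279 = 0.0216439
  w_III·f_III = 0.42 × 0.0739982 = 0.0310792
Evidence: 0.000556947 + 0.0216439 + 0.0310792 = 0.0532801
P(Component I | 10) ≈ 0.0105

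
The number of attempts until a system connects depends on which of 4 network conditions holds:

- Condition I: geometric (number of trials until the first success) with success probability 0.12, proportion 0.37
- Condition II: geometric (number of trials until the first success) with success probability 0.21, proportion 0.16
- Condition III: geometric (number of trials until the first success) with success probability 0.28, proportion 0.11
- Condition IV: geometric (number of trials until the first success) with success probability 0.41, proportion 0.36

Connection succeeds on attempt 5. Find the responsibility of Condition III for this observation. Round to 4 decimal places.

Posterior ∝ prior × likelihood, so P(k | x) ∝ π_k f_k(x); normalise over all components.
Component likelihoods at x = 5:
  L_I = 0.0719634
  L_II = 0.0817952
  L_III = 0.0752468
  L_IV = 0.0496812
Multiply by the mixture weights:
  π_I·L_I = 0.37 × 0.0719634 = 0.0266265
  π_II·L_II = 0.16 × 0.0817952 = 0.0130872
  π_III·L_III = 0.11 × 0.0752468 = 0.00827715
  π_IV·L_IV = 0.36 × 0.0496812 = 0.0178852
Denominator: 0.0266265 + 0.0130872 + 0.00827715 + 0.0178852 = 0.0658761
Responsibility of Condition III: 0.00827715 / 0.0658761 ≈ 0.1256

0.1256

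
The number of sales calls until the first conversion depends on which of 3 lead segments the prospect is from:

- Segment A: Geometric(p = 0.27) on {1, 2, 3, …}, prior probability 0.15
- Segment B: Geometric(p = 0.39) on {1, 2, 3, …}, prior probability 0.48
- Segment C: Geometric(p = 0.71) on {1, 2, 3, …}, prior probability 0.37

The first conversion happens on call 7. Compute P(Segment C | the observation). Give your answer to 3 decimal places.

0.010

By Bayes' theorem, P(k | x) = P(Z=k) f_k(x) / Σ_j P(Z=j) f_j(x).
Component likelihoods at x = 7:
  L_A = 0.0408602
  L_B = 0.0200929
  L_C = 0.000422325
Weight by the priors:
  P(Z=A)·L_A = 0.15 × 0.0408602 = 0.00612904
  P(Z=B)·L_B = 0.48 × 0.0200929 = 0.00964461
  P(Z=C)·L_C = 0.37 × 0.000422325 = 0.00015626
Normaliser: 0.00612904 + 0.00964461 + 0.00015626 = 0.0159299
P(Segment C | the observation) ≈ 0.010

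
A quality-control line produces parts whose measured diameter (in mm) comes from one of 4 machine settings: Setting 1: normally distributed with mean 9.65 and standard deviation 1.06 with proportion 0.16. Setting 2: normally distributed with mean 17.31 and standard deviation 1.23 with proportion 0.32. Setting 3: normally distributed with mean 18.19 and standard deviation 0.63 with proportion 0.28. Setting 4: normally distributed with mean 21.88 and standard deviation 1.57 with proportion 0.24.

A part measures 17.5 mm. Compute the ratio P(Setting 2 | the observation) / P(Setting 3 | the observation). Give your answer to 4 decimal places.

1.0537

Since P(k|x) ∝ P(Z=k) f_k(x), the posterior odds are P(Z=i) f_i(x) / (P(Z=j) f_j(x)).
Component likelihoods at x = 17.5 mm:
  p_1 = 4.63899e-13
  p_2 = 0.320497
  p_3 = 0.347609
  p_4 = 0.00518736
0.102559 / 0.0973306 ≈ 1.0537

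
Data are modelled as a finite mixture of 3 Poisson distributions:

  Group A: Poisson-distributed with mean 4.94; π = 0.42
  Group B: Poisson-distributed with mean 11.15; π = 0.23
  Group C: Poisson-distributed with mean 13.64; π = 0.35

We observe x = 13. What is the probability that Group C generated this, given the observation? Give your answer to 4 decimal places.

0.6289

By Bayes' theorem, P(k | x) = π_k f_k(x) / Σ_j π_j f_j(x).
Evaluate each component's likelihood at the observed value:
  f_A = 0.00119882
  f_B = 0.0950407
  f_C = 0.108275
Prior × likelihood for each component:
  π_A·f_A = 0.42 × 0.00119882 = 0.000503506
  π_B·f_B = 0.23 × 0.0950407 = 0.0218594
  π_C·f_C = 0.35 × 0.108275 = 0.0378964
Denominator: 0.000503506 + 0.0218594 + 0.0378964 = 0.0602592
P(Group C | the observation) ≈ 0.6289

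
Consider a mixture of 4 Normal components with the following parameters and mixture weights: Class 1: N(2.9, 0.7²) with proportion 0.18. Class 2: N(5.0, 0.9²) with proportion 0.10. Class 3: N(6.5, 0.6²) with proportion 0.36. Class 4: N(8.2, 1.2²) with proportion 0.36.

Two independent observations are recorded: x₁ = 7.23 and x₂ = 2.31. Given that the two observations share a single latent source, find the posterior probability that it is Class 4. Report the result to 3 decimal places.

The responsibility of component k is π_k f_k(x) divided by Σ_j π_j f_j(x).
Since both observations come from the same component, the likelihood for component k is f_k(x₁)·f_k(x₂).
  f_1 = [(1/(0.7·√(2π)))·exp(−(7.23−2.9)²/(2·0.7²)) = 0.569918·exp(-19.13153) = 2.79959e-09] × [0.39953] = 1.11852e-09
  f_2 = [(1/(0.9·√(2π)))·exp(−(7.23−5.0)²/(2·0.9²)) = 0.443269·exp(-3.06969) = 0.0205834] × [0.00509087] = 0.000104788
  f_3 = [(1/(0.6·√(2π)))·exp(−(7.23−6.5)²/(2·0.6²)) = 0.664904·exp(-0.74014) = 0.317191] × [1.71061e-11] = 5.4259e-12
  f_4 = [(1/(1.2·√(2π)))·exp(−(7.23−8.2)²/(2·1.2²)) = 0.332452·exp(-0.32670) = 0.239797] × [1.95108e-06] = 4.67863e-07
Prior × likelihood for each component:
  π_1·f_1 = 0.18 × 1.11852e-09 = 2.01333e-10
  π_2·f_2 = 0.10 × 0.000104788 = 1.04788e-05
  π_3·f_3 = 0.36 × 5.4259e-12 = 1.95332e-12
  π_4·f_4 = 0.36 × 4.67863e-07 = 1.68431e-07
Marginal: 2.01333e-10 + 1.04788e-05 + 1.95332e-12 + 1.68431e-07 = 1.06474e-05
So the posterior for Class 4 is 1.68431e-07 / 1.06474e-05 ≈ 0.016.

0.016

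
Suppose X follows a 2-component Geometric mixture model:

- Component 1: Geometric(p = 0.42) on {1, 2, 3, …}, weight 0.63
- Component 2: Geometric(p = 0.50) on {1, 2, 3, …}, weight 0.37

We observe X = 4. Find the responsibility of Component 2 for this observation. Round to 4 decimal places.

The responsibility of component k is w_k f_k(x) divided by Σ_j w_j f_j(x).
Geometric probabilities:
  L_1 = 0.42·(1−0.42)^3 = 0.42·0.195112 = 0.081947
  L_2 = 0.50·(1−0.50)^3 = 0.50·0.125 = 0.0625
Prior × likelihood for each component:
  w_1·L_1 = 0.63 × 0.081947 = 0.0516266
  w_2·L_2 = 0.37 × 0.0625 = 0.023125
Marginal: 0.0516266 + 0.023125 = 0.0747516
P(Component 2 | data) = 0.023125 / 0.0747516 ≈ 0.3094

0.3094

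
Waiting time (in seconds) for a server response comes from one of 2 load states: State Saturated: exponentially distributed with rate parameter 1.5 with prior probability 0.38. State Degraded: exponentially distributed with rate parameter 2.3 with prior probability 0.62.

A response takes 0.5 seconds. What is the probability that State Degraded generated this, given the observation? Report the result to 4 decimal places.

0.6264

By Bayes' theorem, P(k | x) = π_k f_k(x) / Σ_j π_j f_j(x).
Evaluate each component's likelihood at the observed value:
  L_Saturated = 0.70855
  L_Degraded = 0.728265
Prior × likelihood for each component:
  π_Saturated·L_Saturated = 0.38 × 0.70855 = 0.269249
  π_Degraded·L_Degraded = 0.62 × 0.728265 = 0.451524
Sum: 0.269249 + 0.451524 = 0.720773
P(State Degraded | data) ≈ 0.6264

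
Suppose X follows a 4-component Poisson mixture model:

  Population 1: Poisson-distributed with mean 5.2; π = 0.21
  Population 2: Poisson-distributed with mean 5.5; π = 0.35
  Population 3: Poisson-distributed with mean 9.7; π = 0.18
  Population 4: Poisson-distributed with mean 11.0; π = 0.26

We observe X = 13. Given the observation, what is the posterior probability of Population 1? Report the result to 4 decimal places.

Apply Bayes' rule: the posterior for each component is proportional to its prior times its likelihood at x.
Component likelihoods at x = 13:
  f_1 = 0.00180066
  f_2 = 0.00276576
  f_3 = 0.0662363
  f_4 = 0.0925945
Unnormalised posteriors:
  P(Z=1)·f_1 = 0.21 × 0.00180066 = 0.000378139
  P(Z=2)·f_2 = 0.35 × 0.00276576 = 0.000968017
  P(Z=3)·f_3 = 0.18 × 0.0662363 = 0.0119225
  P(Z=4)·f_4 = 0.26 × 0.0925945 = 0.0240746
Sum: 0.000378139 + 0.000968017 + 0.0119225 + 0.0240746 = 0.0373433
So the posterior for Population 1 is 0.000378139 / 0.0373433 ≈ 0.0101.

0.0101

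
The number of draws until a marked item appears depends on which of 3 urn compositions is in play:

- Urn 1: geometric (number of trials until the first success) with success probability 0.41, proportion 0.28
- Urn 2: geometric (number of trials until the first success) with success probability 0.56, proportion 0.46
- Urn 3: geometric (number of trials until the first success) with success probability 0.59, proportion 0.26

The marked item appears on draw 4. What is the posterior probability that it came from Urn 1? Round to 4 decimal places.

0.4203

Apply Bayes' rule: the posterior for each component is proportional to its prior times its likelihood at x.
Geometric probabilities:
  f_1 = 0.41·(1−0.41)^3 = 0.41·0.205379 = 0.0842054
  f_2 = 0.56·(1−0.56)^3 = 0.56·0.085184 = 0.047703
  f_3 = 0.59·(1−0.59)^3 = 0.59·0.068921 = 0.0406634
Prior × likelihood for each component:
  π_1·f_1 = 0.28 × 0.0842054 = 0.0235775
  π_2·f_2 = 0.46 × 0.047703 = 0.0219434
  π_3·f_3 = 0.26 × 0.0406634 = 0.0105725
Normaliser: 0.0235775 + 0.0219434 + 0.0105725 = 0.0560934
P(Urn 1 | data) = 0.0235775 / 0.0560934 ≈ 0.4203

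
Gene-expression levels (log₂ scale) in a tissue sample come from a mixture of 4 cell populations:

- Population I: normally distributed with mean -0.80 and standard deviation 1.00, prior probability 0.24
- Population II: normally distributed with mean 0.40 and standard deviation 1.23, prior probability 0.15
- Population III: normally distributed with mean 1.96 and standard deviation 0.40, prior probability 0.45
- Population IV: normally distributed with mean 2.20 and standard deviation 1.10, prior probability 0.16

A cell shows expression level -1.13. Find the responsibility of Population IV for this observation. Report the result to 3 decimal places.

0.005

P(component k | x) = π_k·f_k(x) / marginal(x), where marginal(x) = Σ_j π_j·f_j(x).
Evaluate each component's likelihood at the observed value:
  L_I = (1/(1.00·√(2π)))·exp(−(-1.13−-0.80)²/(2·1.00²)) = 0.398942·exp(-0.05445) = 0.377801
  L_II = (1/(1.23·√(2π)))·exp(−(-1.13−0.40)²/(2·1.23²)) = 0.324343·exp(-0.77365) = 0.149629
  L_III = (1/(0.40·√(2π)))·exp(−(-1.13−1.96)²/(2·0.40²)) = 0.997356·exp(-29.83781) = 1.09762e-13
  L_IV = (1/(1.10·√(2π)))·exp(−(-1.13−2.20)²/(2·1.10²)) = 0.362675·exp(-4.58219) = 0.00371106
Unnormalised posteriors:
  π_I·L_I = 0.24 × 0.377801 = 0.0906722
  π_II·L_II = 0.15 × 0.149629 = 0.0224443
  π_III·L_III = 0.45 × 1.09762e-13 = 4.9393e-14
  π_IV·L_IV = 0.16 × 0.00371106 = 0.000593769
Denominator: 0.0906722 + 0.0224443 + 4.9393e-14 + 0.000593769 = 0.11371
Responsibility of Population IV: 0.000593769 / 0.11371 ≈ 0.005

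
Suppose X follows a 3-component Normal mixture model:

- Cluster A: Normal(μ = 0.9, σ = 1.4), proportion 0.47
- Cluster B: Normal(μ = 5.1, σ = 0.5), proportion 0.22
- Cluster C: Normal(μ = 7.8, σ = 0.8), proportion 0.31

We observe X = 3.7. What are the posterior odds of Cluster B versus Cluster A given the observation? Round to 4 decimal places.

Since P(k|x) ∝ π_k f_k(x), the posterior odds are π_i f_i(x) / (π_j f_j(x)).
Normal densities:
  p_A = (1/(1.4·√(2π)))·exp(−(3.7−0.9)²/(2·1.4²)) = 0.284959·exp(-2.00000) = 0.038565
  p_B = (1/(0.5·√(2π)))·exp(−(3.7−5.1)²/(2·0.5²)) = 0.797885·exp(-3.92000) = 0.0158309
  p_C = (1/(0.8·√(2π)))·exp(−(3.7−7.8)²/(2·0.8²)) = 0.498678·exp(-13.13281) = 9.86988e-07
Posterior odds = (π_B·p_B) / (π_A·p_A) = (0.22·0.0158309) / (0.47·0.038565) = 0.0034828 / 0.0181255 ≈ 0.1921

0.1921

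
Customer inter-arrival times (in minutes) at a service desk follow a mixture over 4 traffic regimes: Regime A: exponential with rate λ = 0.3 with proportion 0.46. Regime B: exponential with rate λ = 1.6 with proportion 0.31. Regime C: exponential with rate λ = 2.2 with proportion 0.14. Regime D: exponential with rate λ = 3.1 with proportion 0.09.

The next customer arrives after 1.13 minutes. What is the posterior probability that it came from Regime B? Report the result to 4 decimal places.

Posterior ∝ prior × likelihood, so P(k | x) ∝ π_k f_k(x); normalise over all components.
Exponential densities:
  L_A = 0.3·e^(−0.3·1.13) = 0.3·e^(−0.3390) = 0.213745
  L_B = 1.6·e^(−1.6·1.13) = 1.6·e^(−1.8080) = 0.262371
  L_C = 2.2·e^(−2.2·1.13) = 2.2·e^(−2.4860) = 0.183133
  L_D = 3.1·e^(−3.1·1.13) = 3.1·e^(−3.5030) = 0.0933315
Unnormalised posteriors:
  π_A·L_A = 0.46 × 0.213745 = 0.0983226
  π_B·L_B = 0.31 × 0.262371 = 0.081335
  π_C·L_C = 0.14 × 0.183133 = 0.0256386
  π_D·L_D = 0.09 × 0.0933315 = 0.00839983
Normaliser: 0.0983226 + 0.081335 + 0.0256386 + 0.00839983 = 0.213696
P(Regime B | x) = 0.081335 / 0.213696 ≈ 0.3806

0.3806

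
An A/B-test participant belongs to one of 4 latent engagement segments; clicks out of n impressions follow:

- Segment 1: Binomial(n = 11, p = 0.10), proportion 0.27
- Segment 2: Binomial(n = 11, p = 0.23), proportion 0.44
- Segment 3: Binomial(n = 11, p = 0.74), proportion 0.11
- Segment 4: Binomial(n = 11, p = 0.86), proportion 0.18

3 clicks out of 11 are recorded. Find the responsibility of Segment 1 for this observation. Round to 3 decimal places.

P(component k | x) = P(Z=k)·f_k(x) / marginal(x), where marginal(x) = Σ_j P(Z=j)·f_j(x).
Binomial probabilities:
  f_1 = 0.0710271
  f_2 = 0.248081
  f_3 = 0.00139626
  f_4 = 1.54883e-05
Unnormalised posteriors:
  P(Z=1)·f_1 = 0.27 × 0.0710271 = 0.0191773
  P(Z=2)·f_2 = 0.44 × 0.248081 = 0.109156
  P(Z=3)·f_3 = 0.11 × 0.00139626 = 0.000153588
  P(Z=4)·f_4 = 0.18 × 1.54883e-05 = 2.78789e-06
Denominator: 0.0191773 + 0.109156 + 0.000153588 + 2.78789e-06 = 0.128489
So the posterior for Segment 1 is 0.0191773 / 0.128489 ≈ 0.149.

0.149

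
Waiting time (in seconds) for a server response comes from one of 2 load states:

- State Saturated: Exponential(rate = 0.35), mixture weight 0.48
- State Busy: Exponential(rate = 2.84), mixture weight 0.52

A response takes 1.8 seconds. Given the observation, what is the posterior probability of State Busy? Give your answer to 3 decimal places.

By Bayes' theorem, P(k | x) = w_k f_k(x) / Σ_j w_j f_j(x).
Exponential densities:
  f_Saturated = 0.35·e^(−0.35·1.8) = 0.35·e^(−0.6300) = 0.186407
  f_Busy = 2.84·e^(−2.84·1.8) = 2.84·e^(−5.1120) = 0.0171082
Weight by the priors:
  w_Saturated·f_Saturated = 0.48 × 0.186407 = 0.0894754
  w_Busy·f_Busy = 0.52 × 0.0171082 = 0.00889628
Marginal: 0.0894754 + 0.00889628 = 0.0983717
P(State Busy | the observation) ≈ 0.090

0.090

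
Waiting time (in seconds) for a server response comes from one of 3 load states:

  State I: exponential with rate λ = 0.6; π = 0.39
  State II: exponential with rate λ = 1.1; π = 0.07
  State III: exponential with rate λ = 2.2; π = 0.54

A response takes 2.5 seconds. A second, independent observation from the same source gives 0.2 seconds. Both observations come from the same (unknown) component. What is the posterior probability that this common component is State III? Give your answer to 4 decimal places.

P(component k | x) = π_k·f_k(x) / marginal(x), where marginal(x) = Σ_j π_j·f_j(x).
Since both observations come from the same component, the likelihood for component k is f_k(x₁)·f_k(x₂).
  p_I = [0.6·e^(−0.6·2.5) = 0.6·e^(−1.5000) = 0.133878] × [0.532152] = 0.0712435
  p_II = [1.1·e^(−1.1·2.5) = 1.1·e^(−2.7500) = 0.0703206] × [0.882771] = 0.062077
  p_III = [2.2·e^(−2.2·2.5) = 2.2·e^(−5.5000) = 0.0089909] × [1.41688] = 0.012739
Prior × likelihood for each component:
  π_I·p_I = 0.39 × 0.0712435 = 0.027785
  π_II·p_II = 0.07 × 0.062077 = 0.00434539
  π_III·p_III = 0.54 × 0.012739 = 0.00687907
Denominator: 0.027785 + 0.00434539 + 0.00687907 = 0.0390094
Responsibility of State III: 0.00687907 / 0.0390094 ≈ 0.1763

0.1763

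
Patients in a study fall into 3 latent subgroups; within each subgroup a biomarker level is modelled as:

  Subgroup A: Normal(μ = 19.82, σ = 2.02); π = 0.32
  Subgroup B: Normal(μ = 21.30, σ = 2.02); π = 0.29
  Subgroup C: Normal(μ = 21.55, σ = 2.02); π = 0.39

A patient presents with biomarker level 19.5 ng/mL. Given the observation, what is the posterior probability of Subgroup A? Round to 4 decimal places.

0.4247

Apply Bayes' rule: the posterior for each component is proportional to its prior times its likelihood at x.
Evaluate each component's likelihood at the observed value:
  p_A = 0.195034
  p_B = 0.132781
  p_C = 0.118009
Weight by the priors:
  w_A·p_A = 0.32 × 0.195034 = 0.0624107
  w_B·p_B = 0.29 × 0.132781 = 0.0385064
  w_C·p_C = 0.39 × 0.118009 = 0.0460234
Evidence: 0.0624107 + 0.0385064 + 0.0460234 = 0.14694
P(Subgroup A | data) = 0.0624107 / 0.14694 ≈ 0.4247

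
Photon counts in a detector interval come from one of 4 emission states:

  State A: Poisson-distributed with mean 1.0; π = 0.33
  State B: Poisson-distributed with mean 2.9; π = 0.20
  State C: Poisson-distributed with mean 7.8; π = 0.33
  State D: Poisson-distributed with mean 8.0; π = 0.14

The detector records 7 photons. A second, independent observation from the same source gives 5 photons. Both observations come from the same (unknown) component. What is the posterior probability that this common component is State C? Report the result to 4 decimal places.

0.6842

Apply Bayes' rule: the posterior for each component is proportional to its prior times its likelihood at x.
Since both observations come from the same component, the likelihood for component k is f_k(x₁)·f_k(x₂).
  L_A = [e^(−1.0)·1.0^7/7! = 7.2992e-05] × [0.00306566] = 2.23769e-07
  L_B = [e^(−2.9)·2.9^7/7! = 0.0188322] × [0.0940491] = 0.00177115
  L_C = [e^(−7.8)·7.8^7/7! = 0.142802] × [0.0985814] = 0.0140776
  L_D = [e^(−8.0)·8.0^7/7! = 0.139587] × [0.0916037] = 0.0127866
Unnormalised posteriors:
  P(Z=A)·L_A = 0.33 × 2.23769e-07 = 7.38437e-08
  P(Z=B)·L_B = 0.20 × 0.00177115 = 0.000354231
  P(Z=C)·L_C = 0.33 × 0.0140776 = 0.00464562
  P(Z=D)·L_D = 0.14 × 0.0127866 = 0.00179013
Evidence: 7.38437e-08 + 0.000354231 + 0.00464562 + 0.00179013 = 0.00679005
So the posterior for State C is 0.00464562 / 0.00679005 ≈ 0.6842.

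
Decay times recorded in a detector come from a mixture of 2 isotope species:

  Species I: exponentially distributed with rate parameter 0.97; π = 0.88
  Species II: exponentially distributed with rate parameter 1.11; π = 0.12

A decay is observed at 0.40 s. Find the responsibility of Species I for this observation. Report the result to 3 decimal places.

0.871

P(component k | x) = π_k·f_k(x) / marginal(x), where marginal(x) = Σ_j π_j·f_j(x).
Evaluate each component's likelihood at the observed value:
  f_I = 0.65806
  f_II = 0.712027
Unnormalised posteriors:
  π_I·f_I = 0.88 × 0.65806 = 0.579093
  π_II·f_II = 0.12 × 0.712027 = 0.0854432
Denominator: 0.579093 + 0.0854432 = 0.664536
P(Species I | x) = 0.579093 / 0.664536 ≈ 0.871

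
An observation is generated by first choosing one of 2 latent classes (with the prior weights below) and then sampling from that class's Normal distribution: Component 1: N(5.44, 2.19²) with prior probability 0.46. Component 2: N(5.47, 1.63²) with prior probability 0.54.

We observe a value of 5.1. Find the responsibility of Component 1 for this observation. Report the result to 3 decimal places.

0.391

By Bayes' theorem, P(k | x) = w_k f_k(x) / Σ_j w_j f_j(x).
Normal densities:
  f_1 = (1/(2.19·√(2π)))·exp(−(5.1−5.44)²/(2·2.19²)) = 0.182165·exp(-0.01205) = 0.179983
  f_2 = (1/(1.63·√(2π)))·exp(−(5.1−5.47)²/(2·1.63²)) = 0.244750·exp(-0.02576) = 0.238525
Multiply by the mixture weights:
  w_1·f_1 = 0.46 × 0.179983 = 0.0827923
  w_2·f_2 = 0.54 × 0.238525 = 0.128803
Denominator: 0.0827923 + 0.128803 = 0.211596
P(Component 1 | the observation) ≈ 0.391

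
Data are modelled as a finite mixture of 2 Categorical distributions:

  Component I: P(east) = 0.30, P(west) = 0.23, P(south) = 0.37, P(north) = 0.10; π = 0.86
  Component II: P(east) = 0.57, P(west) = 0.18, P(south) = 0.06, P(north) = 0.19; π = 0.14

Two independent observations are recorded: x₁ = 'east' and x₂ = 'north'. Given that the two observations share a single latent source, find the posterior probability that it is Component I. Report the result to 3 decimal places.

0.630

Apply Bayes' rule: the posterior for each component is proportional to its prior times its likelihood at x.
Since both observations come from the same component, the likelihood for component k is f_k(x₁)·f_k(x₂).
  f_I = [P(east | comp) = 0.30] × [0.1] = 0.03
  f_II = [P(east | comp) = 0.57] × [0.19] = 0.1083
Multiply by the mixture weights:
  w_I·f_I = 0.86 × 0.03 = 0.0258
  w_II·f_II = 0.14 × 0.1083 = 0.015162
Evidence: 0.0258 + 0.015162 = 0.040962
Responsibility of Component I: 0.0258 / 0.040962 ≈ 0.630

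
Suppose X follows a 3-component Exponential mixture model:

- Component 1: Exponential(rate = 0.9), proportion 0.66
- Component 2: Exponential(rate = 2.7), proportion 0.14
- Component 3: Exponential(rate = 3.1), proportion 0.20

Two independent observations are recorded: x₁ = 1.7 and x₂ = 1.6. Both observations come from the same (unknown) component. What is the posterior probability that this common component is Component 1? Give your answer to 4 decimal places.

Apply Bayes' rule: the posterior for each component is proportional to its prior times its likelihood at x.
Since both observations come from the same component, the likelihood for component k is f_k(x₁)·f_k(x₂).
  f_1 = [0.194882] × [0.213235] = 0.0415557
  f_2 = [0.0274127] × [0.0359097] = 0.000984382
  f_3 = [0.0159452] × [0.0217401] = 0.00034665
Weight by the priors:
  π_1·f_1 = 0.66 × 0.0415557 = 0.0274267
  π_2·f_2 = 0.14 × 0.000984382 = 0.000137813
  π_3·f_3 = 0.20 × 0.00034665 = 6.93299e-05
Evidence: 0.0274267 + 0.000137813 + 6.93299e-05 = 0.0276339
Responsibility of Component 1: 0.0274267 / 0.0276339 ≈ 0.9925

0.9925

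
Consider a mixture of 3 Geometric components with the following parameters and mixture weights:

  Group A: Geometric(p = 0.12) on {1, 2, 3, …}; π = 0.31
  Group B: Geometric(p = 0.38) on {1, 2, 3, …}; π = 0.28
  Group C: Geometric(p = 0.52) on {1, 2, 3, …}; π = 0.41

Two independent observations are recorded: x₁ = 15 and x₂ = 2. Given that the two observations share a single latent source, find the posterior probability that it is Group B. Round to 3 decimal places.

0.045

Posterior ∝ prior × likelihood, so P(k | x) ∝ π_k f_k(x); normalise over all components.
Since both observations come from the same component, the likelihood for component k is f_k(x₁)·f_k(x₂).
  p_A = [0.0200419] × [0.1056] = 0.00211642
  p_B = [0.000471267] × [0.2356] = 0.000111031
  p_C = [1.79218e-05] × [0.2496] = 4.47327e-06
Prior × likelihood for each component:
  π_A·p_A = 0.31 × 0.00211642 = 0.000656091
  π_B·p_B = 0.28 × 0.000111031 = 3.10886e-05
  π_C·p_C = 0.41 × 4.47327e-06 = 1.83404e-06
Evidence: 0.000656091 + 3.10886e-05 + 1.83404e-06 = 0.000689014
So the posterior for Group B is 3.10886e-05 / 0.000689014 ≈ 0.045.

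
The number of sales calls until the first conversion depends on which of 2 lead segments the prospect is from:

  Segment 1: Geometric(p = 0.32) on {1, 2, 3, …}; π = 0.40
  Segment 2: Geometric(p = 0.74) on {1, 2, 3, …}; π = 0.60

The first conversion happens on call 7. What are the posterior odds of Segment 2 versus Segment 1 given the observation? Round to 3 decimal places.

0.011

Only the two components matter; the odds are (π_i f_i(x)) / (π_j f_j(x)).
Geometric probabilities:
  f_1 = 0.32·(1−0.32)^6 = 0.32·0.0988675 = 0.0316376
  f_2 = 0.74·(1−0.74)^6 = 0.74·0.000308916 = 0.000228598
0.000137159 / 0.012655 ≈ 0.011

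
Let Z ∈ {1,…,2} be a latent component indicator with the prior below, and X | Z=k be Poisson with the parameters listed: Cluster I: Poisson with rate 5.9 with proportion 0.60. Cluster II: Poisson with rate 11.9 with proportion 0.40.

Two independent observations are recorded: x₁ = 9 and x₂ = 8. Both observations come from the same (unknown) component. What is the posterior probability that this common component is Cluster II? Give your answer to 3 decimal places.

The responsibility of component k is π_k f_k(x) divided by Σ_j π_j f_j(x).
Since both observations come from the same component, the likelihood for component k is f_k(x₁)·f_k(x₂).
  p_I = [0.0653985] × [0.0997604] = 0.00652418
  p_II = [0.0895479] × [0.0677253] = 0.00606466
Prior × likelihood for each component:
  π_I·p_I = 0.60 × 0.00652418 = 0.00391451
  π_II·p_II = 0.40 × 0.00606466 = 0.00242586
Evidence: 0.00391451 + 0.00242586 = 0.00634037
Responsibility of Cluster II: 0.00242586 / 0.00634037 ≈ 0.383

0.383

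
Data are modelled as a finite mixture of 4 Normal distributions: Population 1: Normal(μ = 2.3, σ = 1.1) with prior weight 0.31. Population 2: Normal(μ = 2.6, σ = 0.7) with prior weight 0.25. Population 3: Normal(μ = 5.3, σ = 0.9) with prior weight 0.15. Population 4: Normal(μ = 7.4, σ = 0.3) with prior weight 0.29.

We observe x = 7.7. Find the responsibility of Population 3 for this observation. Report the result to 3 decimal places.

By Bayes' theorem, P(k | x) = w_k f_k(x) / Σ_j w_j f_j(x).
Evaluate each component's likelihood at the observed value:
  f_1 = (1/(1.1·√(2π)))·exp(−(7.7−2.3)²/(2·1.1²)) = 0.362675·exp(-12.04959) = 2.12055e-06
  f_2 = (1/(0.7·√(2π)))·exp(−(7.7−2.6)²/(2·0.7²)) = 0.569918·exp(-26.54082) = 1.69544e-12
  f_3 = (1/(0.9·√(2π)))·exp(−(7.7−5.3)²/(2·0.9²)) = 0.443269·exp(-3.55556) = 0.0126622
  f_4 = (1/(0.3·√(2π)))·exp(−(7.7−7.4)²/(2·0.3²)) = 1.329808·exp(-0.50000) = 0.806569
Unnormalised posteriors:
  w_1·f_1 = 0.31 × 2.12055e-06 = 6.5737e-07
  w_2·f_2 = 0.25 × 1.69544e-12 = 4.2386e-13
  w_3·f_3 = 0.15 × 0.0126622 = 0.00189933
  w_4·f_4 = 0.29 × 0.806569 = 0.233905
Normaliser: 6.5737e-07 + 4.2386e-13 + 0.00189933 + 0.233905 = 0.235805
So the posterior for Population 3 is 0.00189933 / 0.235805 ≈ 0.008.

0.008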